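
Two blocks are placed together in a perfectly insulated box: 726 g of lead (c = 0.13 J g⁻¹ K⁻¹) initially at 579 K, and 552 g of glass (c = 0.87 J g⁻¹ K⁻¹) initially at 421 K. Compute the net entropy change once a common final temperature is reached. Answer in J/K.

Energy balance: T_f = (m₁c₁T₁ + m₂c₂T₂)/(m₁c₁ + m₂c₂) = 446.95 K.
ΔS₁ = m₁c₁ ln(T_f/T₁) = 94.38 × ln(446.95/579) = -24.43 J/K.
ΔS₂ = m₂c₂ ln(T_f/T₂) = 480.24 × ln(446.95/421) = 28.73 J/K.
ΔS_total = -24.43 + 28.73 = 4.3 J/K.

ΔS_total = 4.3 J/K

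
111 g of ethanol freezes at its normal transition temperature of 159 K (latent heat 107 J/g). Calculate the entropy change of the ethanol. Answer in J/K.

Heat released by the substance: Q = −mL = −111 × 107 = −11877 J.
At constant T, ΔS = Q_rev/T = −11877 / 159 = -74.7 J/K.

ΔS = -74.7 J/K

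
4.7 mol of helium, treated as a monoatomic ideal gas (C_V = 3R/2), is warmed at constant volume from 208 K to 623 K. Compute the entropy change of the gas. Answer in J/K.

At constant volume, ΔS = nC_V ln(T₂/T₁) with C_V = 3R/2 = 12.47 J mol⁻¹ K⁻¹.
ΔS = 4.7 × 12.47 × ln(623/208) = 64.3 J/K.

ΔS = 64.3 J/K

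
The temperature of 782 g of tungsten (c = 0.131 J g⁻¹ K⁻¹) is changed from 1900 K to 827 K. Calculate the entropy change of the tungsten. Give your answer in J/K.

ΔS = -85.2 J/K

ΔS = ∫dQ_rev/T = m c ln(T₂/T₁) = 782 × 0.131 × ln(827/1900) = -85.2 J/K.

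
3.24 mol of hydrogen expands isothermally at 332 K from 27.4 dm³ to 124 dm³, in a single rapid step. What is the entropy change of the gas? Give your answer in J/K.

Entropy is a state function, so ΔS_gas depends only on the end states.
For an isothermal ideal gas ΔS_gas = nR ln(V₂/V₁) = 3.24 × 8.314 × ln(124/27.4) = 40.7 J/K.

ΔS_gas = 40.7 J/K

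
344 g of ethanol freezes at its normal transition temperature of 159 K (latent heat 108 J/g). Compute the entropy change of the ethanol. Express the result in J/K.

Heat released by the substance: Q = −mL = −344 × 108 = −37152 J.
At constant T, ΔS = Q_rev/T = −37152 / 159 = -234 J/K.

ΔS = -234 J/K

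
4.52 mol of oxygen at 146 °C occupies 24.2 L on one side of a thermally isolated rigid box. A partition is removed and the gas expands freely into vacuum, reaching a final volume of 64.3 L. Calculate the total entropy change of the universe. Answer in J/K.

For an ideal gas in free expansion Q = 0 and W = 0, so T is unchanged.
Entropy is a state function; using a reversible isothermal path, ΔS_gas = nR ln(V₂/V₁) = 4.52 × 8.314 × ln(64.3/24.2) = 36.7 J/K.
The insulated surroundings exchange no heat, so ΔS_surr = 0 and ΔS_universe = ΔS_gas.

ΔS_universe = 36.7 J/K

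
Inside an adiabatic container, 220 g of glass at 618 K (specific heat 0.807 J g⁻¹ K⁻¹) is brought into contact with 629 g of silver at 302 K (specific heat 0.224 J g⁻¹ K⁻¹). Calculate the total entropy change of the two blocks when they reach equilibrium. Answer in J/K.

Energy balance: T_f = (m₁c₁T₁ + m₂c₂T₂)/(m₁c₁ + m₂c₂) = 478.18 K.
ΔS₁ = m₁c₁ ln(T_f/T₁) = 177.54 × ln(478.18/618) = -45.54 J/K.
ΔS₂ = m₂c₂ ln(T_f/T₂) = 140.896 × ln(478.18/302) = 64.75 J/K.
ΔS_total = -45.54 + 64.75 = 19.2 J/K.

ΔS_total = 19.2 J/K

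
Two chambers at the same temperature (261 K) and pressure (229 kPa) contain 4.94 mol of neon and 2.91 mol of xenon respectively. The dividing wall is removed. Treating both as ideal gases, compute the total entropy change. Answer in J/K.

Mole fractions: x_A = 4.94/7.85 = 0.629, x_B = 0.371.
ΔS_mix = −R(n_A ln x_A + n_B ln x_B) = −8.314 × (4.94 ln 0.629 + 2.91 ln 0.371) = 43 J/K.

ΔS_mix = 43 J/K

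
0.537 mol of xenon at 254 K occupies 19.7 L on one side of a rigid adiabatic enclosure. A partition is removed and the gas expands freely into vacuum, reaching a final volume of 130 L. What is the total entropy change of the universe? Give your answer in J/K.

For an ideal gas in free expansion Q = 0 and W = 0, so T is unchanged.
Entropy is a state function; using a reversible isothermal path, ΔS_gas = nR ln(V₂/V₁) = 0.537 × 8.314 × ln(130/19.7) = 8.42 J/K.
The insulated surroundings exchange no heat, so ΔS_surr = 0 and ΔS_universe = ΔS_gas.

ΔS_universe = 8.42 J/K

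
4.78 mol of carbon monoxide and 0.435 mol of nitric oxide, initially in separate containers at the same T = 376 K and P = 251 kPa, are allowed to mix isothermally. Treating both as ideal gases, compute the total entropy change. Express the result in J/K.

ΔS_mix = 12.4 J/K

Mole fractions: x_A = 4.78/5.21 = 0.917, x_B = 0.0834.
ΔS_mix = −R(n_A ln x_A + n_B ln x_B) = −8.314 × (4.78 ln 0.917 + 0.435 ln 0.0834) = 12.4 J/K.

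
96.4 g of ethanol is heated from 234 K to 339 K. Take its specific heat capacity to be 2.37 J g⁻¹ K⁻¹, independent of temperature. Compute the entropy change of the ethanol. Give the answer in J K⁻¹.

ΔS = ∫dQ_rev/T = m c ln(T₂/T₁) = 96.4 × 2.37 × ln(339/234) = 84.7 J/K.

ΔS = 84.7 J/K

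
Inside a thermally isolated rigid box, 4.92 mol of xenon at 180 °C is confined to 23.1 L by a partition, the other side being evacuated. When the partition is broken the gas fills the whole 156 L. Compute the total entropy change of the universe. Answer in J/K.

For an ideal gas in free expansion Q = 0 and W = 0, so T is unchanged.
Entropy is a state function; using a reversible isothermal path, ΔS_gas = nR ln(V₂/V₁) = 4.92 × 8.314 × ln(156/23.1) = 78.1 J/K.
The insulated surroundings exchange no heat, so ΔS_surr = 0 and ΔS_universe = ΔS_gas.

ΔS_universe = 78.1 J/K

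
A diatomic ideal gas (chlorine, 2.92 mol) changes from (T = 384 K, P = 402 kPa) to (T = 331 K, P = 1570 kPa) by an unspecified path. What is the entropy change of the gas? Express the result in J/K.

ΔS = -45.7 J/K

ΔS = nC_p ln(T₂/T₁) − nR ln(P₂/P₁), with C_p = 7R/2 = 29.1 J mol⁻¹ K⁻¹ for a diatomic ideal gas.
ΔS = 2.92 × [29.1 × ln(331/384) − 8.314 × ln(1570/402)] = -45.7 J/K.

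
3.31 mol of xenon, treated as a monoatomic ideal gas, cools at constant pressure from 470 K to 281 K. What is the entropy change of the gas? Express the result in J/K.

ΔS = -35.4 J/K

At constant pressure, ΔS = nC_p ln(T₂/T₁) with C_p = 5R/2 = 20.79 J mol⁻¹ K⁻¹.
ΔS = 3.31 × 20.79 × ln(281/470) = -35.4 J/K.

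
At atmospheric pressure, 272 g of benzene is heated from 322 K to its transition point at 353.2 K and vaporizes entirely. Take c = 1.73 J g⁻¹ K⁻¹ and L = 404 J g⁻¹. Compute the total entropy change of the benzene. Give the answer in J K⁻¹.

Warming step: ΔS₁ = m c ln(T_tr/T_i) = 272 × 1.73 × ln(353.2/322) = 43.52 J/K.
Phase change: ΔS₂ = +mL/T_tr = 272 × 404 / 353.2 = 311.1 J/K.
ΔS_total = (43.52) + (311.1) = 355 J/K.

ΔS = 355 J/K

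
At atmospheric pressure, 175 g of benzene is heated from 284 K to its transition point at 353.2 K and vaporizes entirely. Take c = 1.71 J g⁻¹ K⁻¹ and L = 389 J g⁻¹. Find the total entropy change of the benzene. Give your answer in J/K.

Warming step: ΔS₁ = m c ln(T_tr/T_i) = 175 × 1.71 × ln(353.2/284) = 65.25 J/K.
Phase change: ΔS₂ = +mL/T_tr = 175 × 389 / 353.2 = 192.7 J/K.
ΔS_total = (65.25) + (192.7) = 258 J/K.

ΔS = 258 J/K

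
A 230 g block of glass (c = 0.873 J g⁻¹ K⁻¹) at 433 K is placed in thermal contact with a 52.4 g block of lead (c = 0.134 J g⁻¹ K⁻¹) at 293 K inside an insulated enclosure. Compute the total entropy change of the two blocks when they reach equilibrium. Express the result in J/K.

ΔS_total = 0.46 J/K

Energy balance: T_f = (m₁c₁T₁ + m₂c₂T₂)/(m₁c₁ + m₂c₂) = 428.27 K.
ΔS₁ = m₁c₁ ln(T_f/T₁) = 200.79 × ln(428.27/433) = -2.2056 J/K.
ΔS₂ = m₂c₂ ln(T_f/T₂) = 7.0216 × ln(428.27/293) = 2.6653 J/K.
ΔS_total = -2.2056 + 2.6653 = 0.46 J/K.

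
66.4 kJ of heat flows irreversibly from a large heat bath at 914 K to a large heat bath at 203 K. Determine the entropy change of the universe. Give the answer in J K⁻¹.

ΔS_total = 254 J/K

ΔS_hot = −Q/T_H = −66400/914 = -72.65 J/K and ΔS_cold = +Q/T_C = 66400/203 = 327.1 J/K.
ΔS_total = -72.65 + 327.1 = 254 J/K, positive as the second law requires.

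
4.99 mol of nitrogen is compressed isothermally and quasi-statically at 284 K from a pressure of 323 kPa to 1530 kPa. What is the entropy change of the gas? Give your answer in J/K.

For an isothermal ideal gas ΔS_gas = nR ln(P₁/P₂) = 4.99 × 8.314 × ln(323/1530) = -64.5 J/K.

ΔS_gas = -64.5 J/K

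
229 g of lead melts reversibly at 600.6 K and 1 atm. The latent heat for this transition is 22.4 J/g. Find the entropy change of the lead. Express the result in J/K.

Heat absorbed by the substance: Q = mL = 229 × 22.4 = 5129.6 J.
At constant T, ΔS = Q_rev/T = 5129.6 / 600.6 = 8.54 J/K.

ΔS = 8.54 J/K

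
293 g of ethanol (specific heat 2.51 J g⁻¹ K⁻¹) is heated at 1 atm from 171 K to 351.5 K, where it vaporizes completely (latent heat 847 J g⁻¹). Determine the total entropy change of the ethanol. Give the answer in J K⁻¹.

Warming step: ΔS₁ = m c ln(T_tr/T_i) = 293 × 2.51 × ln(351.5/171) = 529.9 J/K.
Phase change: ΔS₂ = +mL/T_tr = 293 × 847 / 351.5 = 706 J/K.
ΔS_total = (529.9) + (706) = 1240 J/K.

ΔS = 1240 J/K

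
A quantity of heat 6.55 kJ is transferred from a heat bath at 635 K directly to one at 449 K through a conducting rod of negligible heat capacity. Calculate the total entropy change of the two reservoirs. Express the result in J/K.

ΔS_total = 4.27 J/K

ΔS_hot = −Q/T_H = −6550/635 = -10.315 J/K and ΔS_cold = +Q/T_C = 6550/449 = 14.588 J/K.
ΔS_total = -10.315 + 14.588 = 4.27 J/K, positive as the second law requires.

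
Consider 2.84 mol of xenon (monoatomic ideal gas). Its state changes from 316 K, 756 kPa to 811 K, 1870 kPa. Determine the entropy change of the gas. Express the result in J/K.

ΔS = 34.3 J/K

ΔS = nC_p ln(T₂/T₁) − nR ln(P₂/P₁), with C_p = 5R/2 = 20.79 J mol⁻¹ K⁻¹ for a monoatomic ideal gas.
ΔS = 2.84 × [20.79 × ln(811/316) − 8.314 × ln(1870/756)] = 34.3 J/K.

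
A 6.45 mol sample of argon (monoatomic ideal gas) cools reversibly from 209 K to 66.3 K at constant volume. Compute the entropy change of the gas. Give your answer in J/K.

At constant volume, ΔS = nC_V ln(T₂/T₁) with C_V = 3R/2 = 12.47 J mol⁻¹ K⁻¹.
ΔS = 6.45 × 12.47 × ln(66.3/209) = -92.4 J/K.

ΔS = -92.4 J/K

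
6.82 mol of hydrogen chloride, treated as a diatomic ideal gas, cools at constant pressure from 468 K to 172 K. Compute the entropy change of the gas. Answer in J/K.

At constant pressure, ΔS = nC_p ln(T₂/T₁) with C_p = 7R/2 = 29.1 J mol⁻¹ K⁻¹.
ΔS = 6.82 × 29.1 × ln(172/468) = -199 J/K.

ΔS = -199 J/K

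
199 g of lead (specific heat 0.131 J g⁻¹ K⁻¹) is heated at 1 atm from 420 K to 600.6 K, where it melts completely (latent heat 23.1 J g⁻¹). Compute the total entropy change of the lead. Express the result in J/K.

Warming step: ΔS₁ = m c ln(T_tr/T_i) = 199 × 0.131 × ln(600.6/420) = 9.324 J/K.
Phase change: ΔS₂ = +mL/T_tr = 199 × 23.1 / 600.6 = 7.654 J/K.
ΔS_total = (9.324) + (7.654) = 17 J/K.

ΔS = 17 J/K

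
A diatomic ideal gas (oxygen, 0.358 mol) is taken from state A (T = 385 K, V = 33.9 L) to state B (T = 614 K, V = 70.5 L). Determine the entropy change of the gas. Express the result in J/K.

Entropy is a state function: ΔS = nC_V ln(T₂/T₁) + nR ln(V₂/V₁), with C_V = 5R/2 = 20.79 J mol⁻¹ K⁻¹ for a diatomic ideal gas.
ΔS = 0.358 × [20.79 × ln(614/385) + 8.314 × ln(70.5/33.9)] = 5.65 J/K.

ΔS = 5.65 J/K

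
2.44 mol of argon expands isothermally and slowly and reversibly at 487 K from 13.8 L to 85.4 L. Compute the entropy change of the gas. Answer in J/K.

ΔS_gas = 37 J/K

For an isothermal ideal gas ΔS_gas = nR ln(V₂/V₁) = 2.44 × 8.314 × ln(85.4/13.8) = 37 J/K.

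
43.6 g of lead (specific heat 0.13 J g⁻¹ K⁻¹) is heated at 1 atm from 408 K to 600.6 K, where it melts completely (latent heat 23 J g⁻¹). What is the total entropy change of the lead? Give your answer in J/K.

ΔS = 3.86 J/K

Warming step: ΔS₁ = m c ln(T_tr/T_i) = 43.6 × 0.13 × ln(600.6/408) = 2.192 J/K.
Phase change: ΔS₂ = +mL/T_tr = 43.6 × 23 / 600.6 = 1.67 J/K.
ΔS_total = (2.192) + (1.67) = 3.86 J/K.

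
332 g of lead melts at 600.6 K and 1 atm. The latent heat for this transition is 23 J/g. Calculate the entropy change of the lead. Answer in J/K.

ΔS = 12.7 J/K

Heat absorbed by the substance: Q = mL = 332 × 23 = 7636 J.
At constant T, ΔS = Q_rev/T = 7636 / 600.6 = 12.7 J/K.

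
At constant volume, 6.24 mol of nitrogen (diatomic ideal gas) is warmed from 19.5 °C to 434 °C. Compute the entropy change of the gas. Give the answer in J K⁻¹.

In kelvin: T₁ = 292.65 K, T₂ = 707.15 K. At constant volume, ΔS = nC_V ln(T₂/T₁) with C_V = 5R/2 = 20.79 J mol⁻¹ K⁻¹.
ΔS = 6.24 × 20.79 × ln(707.15/292.65) = 114 J/K.

ΔS = 114 J/K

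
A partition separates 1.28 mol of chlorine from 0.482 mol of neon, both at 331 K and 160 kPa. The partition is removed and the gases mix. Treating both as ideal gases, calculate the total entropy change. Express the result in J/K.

ΔS_mix = 8.6 J/K

Mole fractions: x_A = 1.28/1.76 = 0.726, x_B = 0.274.
ΔS_mix = −R(n_A ln x_A + n_B ln x_B) = −8.314 × (1.28 ln 0.726 + 0.482 ln 0.274) = 8.6 J/K.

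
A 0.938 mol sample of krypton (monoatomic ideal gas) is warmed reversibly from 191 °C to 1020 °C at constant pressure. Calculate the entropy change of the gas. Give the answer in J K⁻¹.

ΔS = 20 J/K

In kelvin: T₁ = 464.15 K, T₂ = 1293.15 K. At constant pressure, ΔS = nC_p ln(T₂/T₁) with C_p = 5R/2 = 20.79 J mol⁻¹ K⁻¹.
ΔS = 0.938 × 20.79 × ln(1293.15/464.15) = 20 J/K.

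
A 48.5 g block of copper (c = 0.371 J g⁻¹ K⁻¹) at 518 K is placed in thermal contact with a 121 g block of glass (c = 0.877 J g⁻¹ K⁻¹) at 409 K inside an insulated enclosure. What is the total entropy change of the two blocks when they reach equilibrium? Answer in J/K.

ΔS_total = 0.454 J/K

Energy balance: T_f = (m₁c₁T₁ + m₂c₂T₂)/(m₁c₁ + m₂c₂) = 424.8 K.
ΔS₁ = m₁c₁ ln(T_f/T₁) = 17.9935 × ln(424.8/518) = -3.569 J/K.
ΔS₂ = m₂c₂ ln(T_f/T₂) = 106.117 × ln(424.8/409) = 4.023 J/K.
ΔS_total = -3.569 + 4.023 = 0.454 J/K.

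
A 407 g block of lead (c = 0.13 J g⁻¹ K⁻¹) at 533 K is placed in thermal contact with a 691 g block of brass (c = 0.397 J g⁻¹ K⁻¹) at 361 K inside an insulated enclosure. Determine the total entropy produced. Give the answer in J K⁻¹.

ΔS_total = 3.67 J/K

Energy balance: T_f = (m₁c₁T₁ + m₂c₂T₂)/(m₁c₁ + m₂c₂) = 388.81 K.
ΔS₁ = m₁c₁ ln(T_f/T₁) = 52.91 × ln(388.81/533) = -16.69 J/K.
ΔS₂ = m₂c₂ ln(T_f/T₂) = 274.327 × ln(388.81/361) = 20.36 J/K.
ΔS_total = -16.69 + 20.36 = 3.67 J/K.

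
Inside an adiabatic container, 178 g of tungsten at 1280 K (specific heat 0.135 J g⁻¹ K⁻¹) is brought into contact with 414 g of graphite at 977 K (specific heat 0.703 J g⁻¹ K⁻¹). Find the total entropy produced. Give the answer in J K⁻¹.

ΔS_total = 0.875 J/K

Energy balance: T_f = (m₁c₁T₁ + m₂c₂T₂)/(m₁c₁ + m₂c₂) = 1000.1 K.
ΔS₁ = m₁c₁ ln(T_f/T₁) = 24.03 × ln(1000.1/1280) = -5.929 J/K.
ΔS₂ = m₂c₂ ln(T_f/T₂) = 291.042 × ln(1000.1/977) = 6.804 J/K.
ΔS_total = -5.929 + 6.804 = 0.875 J/K.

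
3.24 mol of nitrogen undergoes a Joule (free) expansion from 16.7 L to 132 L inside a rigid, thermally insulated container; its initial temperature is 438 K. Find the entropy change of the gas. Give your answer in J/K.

For an ideal gas in free expansion Q = 0 and W = 0, so T is unchanged.
Entropy is a state function; using a reversible isothermal path, ΔS_gas = nR ln(V₂/V₁) = 3.24 × 8.314 × ln(132/16.7) = 55.7 J/K.

ΔS_gas = 55.7 J/K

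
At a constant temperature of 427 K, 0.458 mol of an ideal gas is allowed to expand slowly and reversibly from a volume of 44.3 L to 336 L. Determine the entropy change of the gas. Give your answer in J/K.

For an isothermal ideal gas ΔS_gas = nR ln(V₂/V₁) = 0.458 × 8.314 × ln(336/44.3) = 7.72 J/K.

ΔS_gas = 7.72 J/K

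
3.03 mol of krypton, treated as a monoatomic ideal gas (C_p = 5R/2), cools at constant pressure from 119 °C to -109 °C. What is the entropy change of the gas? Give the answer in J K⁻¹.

In kelvin: T₁ = 392.15 K, T₂ = 164.15 K. At constant pressure, ΔS = nC_p ln(T₂/T₁) with C_p = 5R/2 = 20.79 J mol⁻¹ K⁻¹.
ΔS = 3.03 × 20.79 × ln(164.15/392.15) = -54.8 J/K.

ΔS = -54.8 J/K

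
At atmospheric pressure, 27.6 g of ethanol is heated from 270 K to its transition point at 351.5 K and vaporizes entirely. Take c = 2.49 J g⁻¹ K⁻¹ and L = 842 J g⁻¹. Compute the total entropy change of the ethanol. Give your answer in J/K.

ΔS = 84.2 J/K

Warming step: ΔS₁ = m c ln(T_tr/T_i) = 27.6 × 2.49 × ln(351.5/270) = 18.13 J/K.
Phase change: ΔS₂ = +mL/T_tr = 27.6 × 842 / 351.5 = 66.11 J/K.
ΔS_total = (18.13) + (66.11) = 84.2 J/K.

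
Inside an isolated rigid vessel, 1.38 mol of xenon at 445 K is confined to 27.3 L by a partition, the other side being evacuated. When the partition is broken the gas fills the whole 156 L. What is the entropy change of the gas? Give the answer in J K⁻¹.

For an ideal gas in free expansion Q = 0 and W = 0, so T is unchanged.
Entropy is a state function; using a reversible isothermal path, ΔS_gas = nR ln(V₂/V₁) = 1.38 × 8.314 × ln(156/27.3) = 20 J/K.

ΔS_gas = 20 J/K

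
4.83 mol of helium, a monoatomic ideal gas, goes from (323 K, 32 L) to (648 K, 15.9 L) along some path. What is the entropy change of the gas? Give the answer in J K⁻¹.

Entropy is a state function: ΔS = nC_V ln(T₂/T₁) + nR ln(V₂/V₁), with C_V = 3R/2 = 12.47 J mol⁻¹ K⁻¹ for a monoatomic ideal gas.
ΔS = 4.83 × [12.47 × ln(648/323) + 8.314 × ln(15.9/32)] = 13.9 J/K.

ΔS = 13.9 J/K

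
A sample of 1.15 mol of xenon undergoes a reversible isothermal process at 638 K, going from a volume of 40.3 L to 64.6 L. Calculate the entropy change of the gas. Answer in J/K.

For an isothermal ideal gas ΔS_gas = nR ln(V₂/V₁) = 1.15 × 8.314 × ln(64.6/40.3) = 4.51 J/K.

ΔS_gas = 4.51 J/K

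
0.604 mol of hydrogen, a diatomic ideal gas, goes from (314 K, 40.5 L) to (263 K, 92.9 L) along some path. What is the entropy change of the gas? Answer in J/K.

ΔS = 1.94 J/K

Entropy is a state function: ΔS = nC_V ln(T₂/T₁) + nR ln(V₂/V₁), with C_V = 5R/2 = 20.79 J mol⁻¹ K⁻¹ for a diatomic ideal gas.
ΔS = 0.604 × [20.79 × ln(263/314) + 8.314 × ln(92.9/40.5)] = 1.94 J/K.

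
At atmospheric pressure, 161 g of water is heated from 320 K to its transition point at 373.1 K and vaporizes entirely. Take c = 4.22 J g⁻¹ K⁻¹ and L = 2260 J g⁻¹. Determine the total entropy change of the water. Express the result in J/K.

Warming step: ΔS₁ = m c ln(T_tr/T_i) = 161 × 4.22 × ln(373.1/320) = 104.3 J/K.
Phase change: ΔS₂ = +mL/T_tr = 161 × 2260 / 373.1 = 975.2 J/K.
ΔS_total = (104.3) + (975.2) = 1080 J/K.

ΔS = 1080 J/K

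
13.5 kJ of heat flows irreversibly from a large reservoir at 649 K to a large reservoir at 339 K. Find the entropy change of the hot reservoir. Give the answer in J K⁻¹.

ΔS_hot = -20.8 J/K

The hot reservoir loses heat Q, so ΔS_hot = −Q/T_H = −13500/649 = -20.8 J/K.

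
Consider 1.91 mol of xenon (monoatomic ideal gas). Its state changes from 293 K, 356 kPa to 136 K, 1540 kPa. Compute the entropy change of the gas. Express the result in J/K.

ΔS = -53.7 J/K

ΔS = nC_p ln(T₂/T₁) − nR ln(P₂/P₁), with C_p = 5R/2 = 20.79 J mol⁻¹ K⁻¹ for a monoatomic ideal gas.
ΔS = 1.91 × [20.79 × ln(136/293) − 8.314 × ln(1540/356)] = -53.7 J/K.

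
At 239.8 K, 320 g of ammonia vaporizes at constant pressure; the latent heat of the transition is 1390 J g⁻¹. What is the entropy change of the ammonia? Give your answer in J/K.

ΔS = 1850 J/K

Heat absorbed by the substance: Q = mL = 320 × 1390 = 444800 J.
At constant T, ΔS = Q_rev/T = 444800 / 239.8 = 1850 J/K.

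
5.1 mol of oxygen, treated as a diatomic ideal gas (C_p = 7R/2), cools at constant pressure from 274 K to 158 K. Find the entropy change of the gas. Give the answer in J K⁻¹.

At constant pressure, ΔS = nC_p ln(T₂/T₁) with C_p = 7R/2 = 29.1 J mol⁻¹ K⁻¹.
ΔS = 5.1 × 29.1 × ln(158/274) = -81.7 J/K.

ΔS = -81.7 J/K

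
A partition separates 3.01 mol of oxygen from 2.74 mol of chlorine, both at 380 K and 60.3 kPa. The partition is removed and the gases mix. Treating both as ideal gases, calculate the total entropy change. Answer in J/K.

ΔS_mix = 33.1 J/K

Mole fractions: x_A = 3.01/5.75 = 0.523, x_B = 0.477.
ΔS_mix = −R(n_A ln x_A + n_B ln x_B) = −8.314 × (3.01 ln 0.523 + 2.74 ln 0.477) = 33.1 J/K.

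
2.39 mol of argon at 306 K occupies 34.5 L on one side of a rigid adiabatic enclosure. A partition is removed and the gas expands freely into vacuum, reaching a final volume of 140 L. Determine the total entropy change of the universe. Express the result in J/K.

ΔS_universe = 27.8 J/K

For an ideal gas in free expansion Q = 0 and W = 0, so T is unchanged.
Entropy is a state function; using a reversible isothermal path, ΔS_gas = nR ln(V₂/V₁) = 2.39 × 8.314 × ln(140/34.5) = 27.8 J/K.
The insulated surroundings exchange no heat, so ΔS_surr = 0 and ΔS_universe = ΔS_gas.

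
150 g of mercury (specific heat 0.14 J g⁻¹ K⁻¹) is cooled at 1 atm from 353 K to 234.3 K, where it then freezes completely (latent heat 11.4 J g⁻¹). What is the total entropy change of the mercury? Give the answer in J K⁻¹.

ΔS = -15.9 J/K

Cooling step: ΔS₁ = m c ln(T_tr/T_i) = 150 × 0.14 × ln(234.3/353) = -8.607 J/K.
Phase change: ΔS₂ = −mL/T_tr = −150 × 11.4 / 234.3 = -7.298 J/K.
ΔS_total = (-8.607) + (-7.298) = -15.9 J/K.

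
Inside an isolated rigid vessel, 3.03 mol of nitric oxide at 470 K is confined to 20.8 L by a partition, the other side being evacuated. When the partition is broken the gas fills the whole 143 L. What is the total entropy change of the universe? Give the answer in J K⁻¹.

ΔS_universe = 48.6 J/K

No heat is exchanged and no work is done, so the ideal-gas temperature stays constant.
Entropy is a state function; using a reversible isothermal path, ΔS_gas = nR ln(V₂/V₁) = 3.03 × 8.314 × ln(143/20.8) = 48.6 J/K.
The insulated surroundings exchange no heat, so ΔS_surr = 0 and ΔS_universe = ΔS_gas.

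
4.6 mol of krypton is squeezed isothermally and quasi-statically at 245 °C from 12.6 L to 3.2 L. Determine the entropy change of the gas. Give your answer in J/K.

For an isothermal ideal gas ΔS_gas = nR ln(V₂/V₁) = 4.6 × 8.314 × ln(3.2/12.6) = -52.4 J/K.

ΔS_gas = -52.4 J/K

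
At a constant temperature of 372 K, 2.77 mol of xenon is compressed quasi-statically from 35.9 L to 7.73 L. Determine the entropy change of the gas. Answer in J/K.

For an isothermal ideal gas ΔS_gas = nR ln(V₂/V₁) = 2.77 × 8.314 × ln(7.73/35.9) = -35.4 J/K.

ΔS_gas = -35.4 J/K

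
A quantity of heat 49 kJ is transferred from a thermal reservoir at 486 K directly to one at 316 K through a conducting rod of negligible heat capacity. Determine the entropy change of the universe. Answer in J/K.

ΔS_total = 54.2 J/K

ΔS_hot = −Q/T_H = −49000/486 = -100.82 J/K and ΔS_cold = +Q/T_C = 49000/316 = 155.06 J/K.
ΔS_total = -100.82 + 155.06 = 54.2 J/K, positive as the second law requires.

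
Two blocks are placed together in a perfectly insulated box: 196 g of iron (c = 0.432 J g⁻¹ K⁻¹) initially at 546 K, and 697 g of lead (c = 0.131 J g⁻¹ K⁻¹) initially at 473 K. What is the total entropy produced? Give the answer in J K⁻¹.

ΔS_total = 0.453 J/K

Energy balance: T_f = (m₁c₁T₁ + m₂c₂T₂)/(m₁c₁ + m₂c₂) = 508.12 K.
ΔS₁ = m₁c₁ ln(T_f/T₁) = 84.672 × ln(508.12/546) = -6.087 J/K.
ΔS₂ = m₂c₂ ln(T_f/T₂) = 91.307 × ln(508.12/473) = 6.54 J/K.
ΔS_total = -6.087 + 6.54 = 0.453 J/K.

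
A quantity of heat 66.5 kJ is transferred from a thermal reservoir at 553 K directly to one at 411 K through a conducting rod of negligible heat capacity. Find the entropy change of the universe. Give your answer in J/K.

ΔS_total = 41.5 J/K

ΔS_hot = −Q/T_H = −66500/553 = -120.3 J/K and ΔS_cold = +Q/T_C = 66500/411 = 161.8 J/K.
ΔS_total = -120.3 + 161.8 = 41.5 J/K, positive as the second law requires.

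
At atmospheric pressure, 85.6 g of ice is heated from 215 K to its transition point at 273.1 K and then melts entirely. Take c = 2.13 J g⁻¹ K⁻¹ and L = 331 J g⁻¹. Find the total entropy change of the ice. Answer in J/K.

Warming step: ΔS₁ = m c ln(T_tr/T_i) = 85.6 × 2.13 × ln(273.1/215) = 43.61 J/K.
Phase change: ΔS₂ = +mL/T_tr = 85.6 × 331 / 273.1 = 103.7 J/K.
ΔS_total = (43.61) + (103.7) = 147 J/K.

ΔS = 147 J/K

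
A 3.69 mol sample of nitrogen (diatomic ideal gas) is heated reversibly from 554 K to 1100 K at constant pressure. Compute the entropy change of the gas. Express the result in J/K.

At constant pressure, ΔS = nC_p ln(T₂/T₁) with C_p = 7R/2 = 29.1 J mol⁻¹ K⁻¹.
ΔS = 3.69 × 29.1 × ln(1100/554) = 73.6 J/K.

ΔS = 73.6 J/K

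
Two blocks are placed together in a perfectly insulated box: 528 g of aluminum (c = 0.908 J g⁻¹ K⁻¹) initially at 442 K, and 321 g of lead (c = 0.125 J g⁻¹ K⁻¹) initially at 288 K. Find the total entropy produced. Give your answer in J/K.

Energy balance: T_f = (m₁c₁T₁ + m₂c₂T₂)/(m₁c₁ + m₂c₂) = 430.11 K.
ΔS₁ = m₁c₁ ln(T_f/T₁) = 479.424 × ln(430.11/442) = -13.077 J/K.
ΔS₂ = m₂c₂ ln(T_f/T₂) = 40.125 × ln(430.11/288) = 16.093 J/K.
ΔS_total = -13.077 + 16.093 = 3.02 J/K.

ΔS_total = 3.02 J/K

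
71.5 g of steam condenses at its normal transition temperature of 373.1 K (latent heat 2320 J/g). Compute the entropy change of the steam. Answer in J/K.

ΔS = -445 J/K

Heat released by the substance: Q = −mL = −71.5 × 2320 = −165880 J.
At constant T, ΔS = Q_rev/T = −165880 / 373.1 = -445 J/K.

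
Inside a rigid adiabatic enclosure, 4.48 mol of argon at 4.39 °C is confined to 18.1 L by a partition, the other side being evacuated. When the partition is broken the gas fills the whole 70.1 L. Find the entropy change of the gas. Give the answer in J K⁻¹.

ΔS_gas = 50.4 J/K

For an ideal gas in free expansion Q = 0 and W = 0, so T is unchanged.
Entropy is a state function; using a reversible isothermal path, ΔS_gas = nR ln(V₂/V₁) = 4.48 × 8.314 × ln(70.1/18.1) = 50.4 J/K.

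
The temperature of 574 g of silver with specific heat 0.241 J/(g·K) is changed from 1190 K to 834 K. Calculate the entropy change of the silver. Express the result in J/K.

ΔS = ∫dQ_rev/T = m c ln(T₂/T₁) = 574 × 0.241 × ln(834/1190) = -49.2 J/K.

ΔS = -49.2 J/K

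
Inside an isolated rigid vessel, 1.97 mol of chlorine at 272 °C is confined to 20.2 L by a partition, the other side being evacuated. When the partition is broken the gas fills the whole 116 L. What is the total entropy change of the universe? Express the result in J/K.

No heat is exchanged and no work is done, so the ideal-gas temperature stays constant.
Entropy is a state function; using a reversible isothermal path, ΔS_gas = nR ln(V₂/V₁) = 1.97 × 8.314 × ln(116/20.2) = 28.6 J/K.
The insulated surroundings exchange no heat, so ΔS_surr = 0 and ΔS_universe = ΔS_gas.

ΔS_universe = 28.6 J/K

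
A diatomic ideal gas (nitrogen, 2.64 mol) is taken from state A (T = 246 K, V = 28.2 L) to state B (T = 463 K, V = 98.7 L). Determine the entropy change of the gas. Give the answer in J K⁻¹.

Entropy is a state function: ΔS = nC_V ln(T₂/T₁) + nR ln(V₂/V₁), with C_V = 5R/2 = 20.79 J mol⁻¹ K⁻¹ for a diatomic ideal gas.
ΔS = 2.64 × [20.79 × ln(463/246) + 8.314 × ln(98.7/28.2)] = 62.2 J/K.

ΔS = 62.2 J/K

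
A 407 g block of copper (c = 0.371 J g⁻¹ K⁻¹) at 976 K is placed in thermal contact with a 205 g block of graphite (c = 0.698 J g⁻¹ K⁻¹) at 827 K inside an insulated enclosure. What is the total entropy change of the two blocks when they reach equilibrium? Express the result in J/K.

Energy balance: T_f = (m₁c₁T₁ + m₂c₂T₂)/(m₁c₁ + m₂c₂) = 903.5 K.
ΔS₁ = m₁c₁ ln(T_f/T₁) = 150.997 × ln(903.5/976) = -11.65 J/K.
ΔS₂ = m₂c₂ ln(T_f/T₂) = 143.09 × ln(903.5/827) = 12.66 J/K.
ΔS_total = -11.65 + 12.66 = 1.01 J/K.

ΔS_total = 1.01 J/K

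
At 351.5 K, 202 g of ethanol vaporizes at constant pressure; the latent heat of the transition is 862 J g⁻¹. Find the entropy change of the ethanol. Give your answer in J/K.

ΔS = 495 J/K

Heat absorbed by the substance: Q = mL = 202 × 862 = 174124 J.
At constant T, ΔS = Q_rev/T = 174124 / 351.5 = 495 J/K.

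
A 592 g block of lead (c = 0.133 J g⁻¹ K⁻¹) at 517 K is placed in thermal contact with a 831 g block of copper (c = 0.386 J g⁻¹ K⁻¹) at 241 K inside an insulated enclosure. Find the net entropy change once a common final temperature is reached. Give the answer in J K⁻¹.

ΔS_total = 21.2 J/K

Energy balance: T_f = (m₁c₁T₁ + m₂c₂T₂)/(m₁c₁ + m₂c₂) = 295.4 K.
ΔS₁ = m₁c₁ ln(T_f/T₁) = 78.736 × ln(295.4/517) = -44.07 J/K.
ΔS₂ = m₂c₂ ln(T_f/T₂) = 320.766 × ln(295.4/241) = 65.28 J/K.
ΔS_total = -44.07 + 65.28 = 21.2 J/K.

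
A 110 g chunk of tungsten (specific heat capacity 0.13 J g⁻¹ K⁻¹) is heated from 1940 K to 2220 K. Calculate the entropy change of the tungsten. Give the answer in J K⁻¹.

ΔS = ∫dQ_rev/T = m c ln(T₂/T₁) = 110 × 0.13 × ln(2220/1940) = 1.93 J/K.

ΔS = 1.93 J/K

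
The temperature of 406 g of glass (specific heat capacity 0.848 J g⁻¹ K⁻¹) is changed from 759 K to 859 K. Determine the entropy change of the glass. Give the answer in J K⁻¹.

ΔS = ∫dQ_rev/T = m c ln(T₂/T₁) = 406 × 0.848 × ln(859/759) = 42.6 J/K.

ΔS = 42.6 J/K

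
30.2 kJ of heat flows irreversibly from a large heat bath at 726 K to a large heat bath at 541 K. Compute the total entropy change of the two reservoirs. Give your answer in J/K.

ΔS_total = 14.2 J/K

ΔS_hot = −Q/T_H = −30200/726 = -41.6 J/K and ΔS_cold = +Q/T_C = 30200/541 = 55.82 J/K.
ΔS_total = -41.6 + 55.82 = 14.2 J/K, positive as the second law requires.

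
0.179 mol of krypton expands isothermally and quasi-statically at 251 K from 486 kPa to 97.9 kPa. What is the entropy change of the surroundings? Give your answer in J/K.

For an isothermal ideal gas ΔS_gas = nR ln(P₁/P₂) = 0.179 × 8.314 × ln(486/97.9) = 2.38 J/K.
The process is reversible, so ΔS_surr = −ΔS_gas = -2.38 J/K and ΔS_universe = 0.

ΔS_surr = -2.38 J/K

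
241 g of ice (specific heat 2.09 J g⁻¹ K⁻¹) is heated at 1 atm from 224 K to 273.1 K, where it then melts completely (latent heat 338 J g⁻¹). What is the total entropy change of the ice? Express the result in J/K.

ΔS = 398 J/K

Warming step: ΔS₁ = m c ln(T_tr/T_i) = 241 × 2.09 × ln(273.1/224) = 99.83 J/K.
Phase change: ΔS₂ = +mL/T_tr = 241 × 338 / 273.1 = 298.3 J/K.
ΔS_total = (99.83) + (298.3) = 398 J/K.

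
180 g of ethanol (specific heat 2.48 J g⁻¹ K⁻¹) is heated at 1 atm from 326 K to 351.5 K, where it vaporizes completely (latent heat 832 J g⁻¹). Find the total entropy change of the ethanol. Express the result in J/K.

Warming step: ΔS₁ = m c ln(T_tr/T_i) = 180 × 2.48 × ln(351.5/326) = 33.62 J/K.
Phase change: ΔS₂ = +mL/T_tr = 180 × 832 / 351.5 = 426.1 J/K.
ΔS_total = (33.62) + (426.1) = 460 J/K.

ΔS = 460 J/K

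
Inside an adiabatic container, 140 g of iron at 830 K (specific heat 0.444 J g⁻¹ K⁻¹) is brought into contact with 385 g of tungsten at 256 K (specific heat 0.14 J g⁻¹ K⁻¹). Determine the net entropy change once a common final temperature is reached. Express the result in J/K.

Energy balance: T_f = (m₁c₁T₁ + m₂c₂T₂)/(m₁c₁ + m₂c₂) = 563.43 K.
ΔS₁ = m₁c₁ ln(T_f/T₁) = 62.16 × ln(563.43/830) = -24.08 J/K.
ΔS₂ = m₂c₂ ln(T_f/T₂) = 53.9 × ln(563.43/256) = 42.52 J/K.
ΔS_total = -24.08 + 42.52 = 18.4 J/K.

ΔS_total = 18.4 J/K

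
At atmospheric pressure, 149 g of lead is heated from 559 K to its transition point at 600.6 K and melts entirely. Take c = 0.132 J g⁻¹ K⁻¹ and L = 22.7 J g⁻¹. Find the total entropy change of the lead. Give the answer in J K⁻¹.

ΔS = 7.04 J/K

Warming step: ΔS₁ = m c ln(T_tr/T_i) = 149 × 0.132 × ln(600.6/559) = 1.412 J/K.
Phase change: ΔS₂ = +mL/T_tr = 149 × 22.7 / 600.6 = 5.632 J/K.
ΔS_total = (1.412) + (5.632) = 7.04 J/K.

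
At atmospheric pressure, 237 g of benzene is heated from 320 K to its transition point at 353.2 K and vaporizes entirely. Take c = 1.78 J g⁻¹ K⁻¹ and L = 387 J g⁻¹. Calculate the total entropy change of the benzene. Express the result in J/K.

Warming step: ΔS₁ = m c ln(T_tr/T_i) = 237 × 1.78 × ln(353.2/320) = 41.64 J/K.
Phase change: ΔS₂ = +mL/T_tr = 237 × 387 / 353.2 = 259.7 J/K.
ΔS_total = (41.64) + (259.7) = 301 J/K.

ΔS = 301 J/K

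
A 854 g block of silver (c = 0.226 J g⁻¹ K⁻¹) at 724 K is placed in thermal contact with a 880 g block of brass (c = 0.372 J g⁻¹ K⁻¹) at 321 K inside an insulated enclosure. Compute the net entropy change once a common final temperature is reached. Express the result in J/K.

Energy balance: T_f = (m₁c₁T₁ + m₂c₂T₂)/(m₁c₁ + m₂c₂) = 470.47 K.
ΔS₁ = m₁c₁ ln(T_f/T₁) = 193.004 × ln(470.47/724) = -83.195 J/K.
ΔS₂ = m₂c₂ ln(T_f/T₂) = 327.36 × ln(470.47/321) = 125.15 J/K.
ΔS_total = -83.195 + 125.15 = 42 J/K.

ΔS_total = 42 J/K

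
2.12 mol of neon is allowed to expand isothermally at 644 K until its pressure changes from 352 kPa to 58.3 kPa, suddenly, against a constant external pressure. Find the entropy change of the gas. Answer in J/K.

ΔS_gas = 31.7 J/K

Entropy is a state function, so ΔS_gas depends only on the end states.
For an isothermal ideal gas ΔS_gas = nR ln(P₁/P₂) = 2.12 × 8.314 × ln(352/58.3) = 31.7 J/K.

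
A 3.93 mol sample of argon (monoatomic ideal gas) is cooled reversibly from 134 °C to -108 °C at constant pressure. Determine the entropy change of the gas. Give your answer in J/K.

ΔS = -73.7 J/K

In kelvin: T₁ = 407.15 K, T₂ = 165.15 K. At constant pressure, ΔS = nC_p ln(T₂/T₁) with C_p = 5R/2 = 20.79 J mol⁻¹ K⁻¹.
ΔS = 3.93 × 20.79 × ln(165.15/407.15) = -73.7 J/K.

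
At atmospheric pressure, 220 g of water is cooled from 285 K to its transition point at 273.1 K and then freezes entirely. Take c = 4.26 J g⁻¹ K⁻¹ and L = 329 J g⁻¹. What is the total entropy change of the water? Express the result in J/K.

ΔS = -305 J/K

Cooling step: ΔS₁ = m c ln(T_tr/T_i) = 220 × 4.26 × ln(273.1/285) = -39.97 J/K.
Phase change: ΔS₂ = −mL/T_tr = −220 × 329 / 273.1 = -265 J/K.
ΔS_total = (-39.97) + (-265) = -305 J/K.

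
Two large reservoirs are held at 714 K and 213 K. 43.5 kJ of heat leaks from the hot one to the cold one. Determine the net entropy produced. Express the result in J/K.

ΔS_total = 143 J/K

ΔS_hot = −Q/T_H = −43500/714 = -60.92 J/K and ΔS_cold = +Q/T_C = 43500/213 = 204.2 J/K.
ΔS_total = -60.92 + 204.2 = 143 J/K, positive as the second law requires.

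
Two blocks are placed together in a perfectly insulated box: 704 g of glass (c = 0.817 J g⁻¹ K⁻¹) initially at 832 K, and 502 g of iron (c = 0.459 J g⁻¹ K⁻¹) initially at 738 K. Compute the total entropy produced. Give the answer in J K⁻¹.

ΔS_total = 1.16 J/K

Energy balance: T_f = (m₁c₁T₁ + m₂c₂T₂)/(m₁c₁ + m₂c₂) = 805.11 K.
ΔS₁ = m₁c₁ ln(T_f/T₁) = 575.168 × ln(805.11/832) = -18.894 J/K.
ΔS₂ = m₂c₂ ln(T_f/T₂) = 230.418 × ln(805.11/738) = 20.055 J/K.
ΔS_total = -18.894 + 20.055 = 1.16 J/K.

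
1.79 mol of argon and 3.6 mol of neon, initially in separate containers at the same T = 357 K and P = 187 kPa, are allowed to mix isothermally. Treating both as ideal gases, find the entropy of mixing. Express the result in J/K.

Mole fractions: x_A = 1.79/5.39 = 0.332, x_B = 0.668.
ΔS_mix = −R(n_A ln x_A + n_B ln x_B) = −8.314 × (1.79 ln 0.332 + 3.6 ln 0.668) = 28.5 J/K.

ΔS_mix = 28.5 J/K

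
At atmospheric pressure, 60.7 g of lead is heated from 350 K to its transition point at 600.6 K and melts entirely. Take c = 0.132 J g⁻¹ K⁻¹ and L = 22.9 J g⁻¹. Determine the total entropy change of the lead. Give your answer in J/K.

ΔS = 6.64 J/K

Warming step: ΔS₁ = m c ln(T_tr/T_i) = 60.7 × 0.132 × ln(600.6/350) = 4.327 J/K.
Phase change: ΔS₂ = +mL/T_tr = 60.7 × 22.9 / 600.6 = 2.314 J/K.
ΔS_total = (4.327) + (2.314) = 6.64 J/K.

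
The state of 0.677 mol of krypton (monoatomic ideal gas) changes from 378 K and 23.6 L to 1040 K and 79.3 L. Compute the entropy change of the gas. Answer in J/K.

ΔS = 15.4 J/K

Entropy is a state function: ΔS = nC_V ln(T₂/T₁) + nR ln(V₂/V₁), with C_V = 3R/2 = 12.47 J mol⁻¹ K⁻¹ for a monoatomic ideal gas.
ΔS = 0.677 × [12.47 × ln(1040/378) + 8.314 × ln(79.3/23.6)] = 15.4 J/K.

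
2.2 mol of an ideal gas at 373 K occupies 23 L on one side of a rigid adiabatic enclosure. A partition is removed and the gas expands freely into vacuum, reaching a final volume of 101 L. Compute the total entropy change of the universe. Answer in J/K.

ΔS_universe = 27.1 J/K

For an ideal gas in free expansion Q = 0 and W = 0, so T is unchanged.
Entropy is a state function; using a reversible isothermal path, ΔS_gas = nR ln(V₂/V₁) = 2.2 × 8.314 × ln(101/23) = 27.1 J/K.
The insulated surroundings exchange no heat, so ΔS_surr = 0 and ΔS_universe = ΔS_gas.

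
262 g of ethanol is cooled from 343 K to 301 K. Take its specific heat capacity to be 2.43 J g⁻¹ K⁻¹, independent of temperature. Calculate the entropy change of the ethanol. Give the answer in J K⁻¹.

ΔS = -83.2 J/K

ΔS = ∫dQ_rev/T = m c ln(T₂/T₁) = 262 × 2.43 × ln(301/343) = -83.2 J/K.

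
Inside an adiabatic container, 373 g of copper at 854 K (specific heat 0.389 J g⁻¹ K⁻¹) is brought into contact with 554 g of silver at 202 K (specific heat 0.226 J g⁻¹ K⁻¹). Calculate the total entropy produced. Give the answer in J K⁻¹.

Energy balance: T_f = (m₁c₁T₁ + m₂c₂T₂)/(m₁c₁ + m₂c₂) = 551.99 K.
ΔS₁ = m₁c₁ ln(T_f/T₁) = 145.097 × ln(551.99/854) = -63.32 J/K.
ΔS₂ = m₂c₂ ln(T_f/T₂) = 125.204 × ln(551.99/202) = 125.86 J/K.
ΔS_total = -63.32 + 125.86 = 62.5 J/K.

ΔS_total = 62.5 J/K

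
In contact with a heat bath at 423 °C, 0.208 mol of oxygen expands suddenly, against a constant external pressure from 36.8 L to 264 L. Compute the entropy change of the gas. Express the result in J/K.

ΔS_gas = 3.41 J/K

Entropy is a state function, so ΔS_gas depends only on the end states.
For an isothermal ideal gas ΔS_gas = nR ln(V₂/V₁) = 0.208 × 8.314 × ln(264/36.8) = 3.41 J/K.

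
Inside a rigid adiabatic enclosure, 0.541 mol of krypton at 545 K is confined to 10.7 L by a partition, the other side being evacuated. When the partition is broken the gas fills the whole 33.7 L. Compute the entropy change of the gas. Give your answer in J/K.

ΔS_gas = 5.16 J/K

For an ideal gas in free expansion Q = 0 and W = 0, so T is unchanged.
Entropy is a state function; using a reversible isothermal path, ΔS_gas = nR ln(V₂/V₁) = 0.541 × 8.314 × ln(33.7/10.7) = 5.16 J/K.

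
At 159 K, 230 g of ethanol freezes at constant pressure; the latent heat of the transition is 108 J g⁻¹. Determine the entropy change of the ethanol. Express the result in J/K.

Heat released by the substance: Q = −mL = −230 × 108 = −24840 J.
At constant T, ΔS = Q_rev/T = −24840 / 159 = -156 J/K.

ΔS = -156 J/K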